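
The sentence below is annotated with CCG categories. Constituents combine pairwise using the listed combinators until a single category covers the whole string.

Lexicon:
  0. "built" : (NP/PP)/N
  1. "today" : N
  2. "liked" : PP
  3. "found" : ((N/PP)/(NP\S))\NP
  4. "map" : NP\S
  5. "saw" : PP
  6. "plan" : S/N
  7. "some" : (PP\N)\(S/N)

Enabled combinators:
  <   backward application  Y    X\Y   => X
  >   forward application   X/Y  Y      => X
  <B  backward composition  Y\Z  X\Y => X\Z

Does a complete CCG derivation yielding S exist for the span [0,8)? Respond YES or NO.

NO

(NP/PP)/N N PP ((N/PP)/(NP\S))\NP NP\S PP S/N (PP\N)\(S/N)
CKY chart[0,8] = {PP}; S ∉ chart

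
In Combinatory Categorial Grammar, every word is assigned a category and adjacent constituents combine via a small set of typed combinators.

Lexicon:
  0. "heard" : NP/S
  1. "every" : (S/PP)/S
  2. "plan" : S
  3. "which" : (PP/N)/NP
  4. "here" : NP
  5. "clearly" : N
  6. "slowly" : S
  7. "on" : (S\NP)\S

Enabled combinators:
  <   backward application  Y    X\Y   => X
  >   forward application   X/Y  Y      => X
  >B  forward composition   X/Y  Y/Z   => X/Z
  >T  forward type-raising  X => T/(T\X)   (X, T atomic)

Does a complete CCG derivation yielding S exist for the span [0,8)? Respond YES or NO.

[0,8] S   <
  [0,6] NP   >
    [0,3] NP/PP   >B
      [0,1] "heard" : NP/S
      [1,3] S/PP   >
        [1,2] "every" : (S/PP)/S
        [2,3] "plan" : S
    [3,6] PP   >
      [3,5] PP/N   >
        [3,4] "which" : (PP/N)/NP
        [4,5] "here" : NP
      [5,6] "clearly" : N
  [6,8] S\NP   <
    [6,7] "slowly" : S
    [7,8] "on" : (S\NP)\S

YES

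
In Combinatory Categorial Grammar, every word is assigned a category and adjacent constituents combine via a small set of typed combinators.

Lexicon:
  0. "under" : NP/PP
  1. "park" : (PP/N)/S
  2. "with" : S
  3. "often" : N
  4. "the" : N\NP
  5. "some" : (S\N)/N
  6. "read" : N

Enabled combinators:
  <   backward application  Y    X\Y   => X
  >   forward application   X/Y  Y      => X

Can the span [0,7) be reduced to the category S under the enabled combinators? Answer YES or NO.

[0,7] S   <
  [0,5] N   <
    [0,4] NP   >
      [0,1] "under" : NP/PP
      [1,4] PP   >
        [1,3] PP/N   >
          [1,2] "park" : (PP/N)/S
          [2,3] "with" : S
        [3,4] "often" : N
    [4,5] "the" : N\NP
  [5,7] S\N   >
    [5,6] "some" : (S\N)/N
    [6,7] "read" : N

YES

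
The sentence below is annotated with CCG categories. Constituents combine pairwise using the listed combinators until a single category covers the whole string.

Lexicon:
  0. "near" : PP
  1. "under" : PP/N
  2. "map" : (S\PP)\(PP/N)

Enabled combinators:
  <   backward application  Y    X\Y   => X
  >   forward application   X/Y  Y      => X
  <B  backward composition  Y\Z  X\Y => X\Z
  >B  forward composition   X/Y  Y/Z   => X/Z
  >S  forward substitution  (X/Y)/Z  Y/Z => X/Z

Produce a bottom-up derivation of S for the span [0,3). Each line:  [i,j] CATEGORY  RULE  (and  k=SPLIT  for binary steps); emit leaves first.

[0,3] S   <
  [0,1] "near" : PP
  [1,3] S\PP   <
    [1,2] "under" : PP/N
    [2,3] "map" : (S\PP)\(PP/N)

[0,1] PP  lex  "near"
[1,2] PP/N  lex  "under"
[2,3] (S\PP)\(PP/N)  lex  "map"
[1,3] S\PP  <  k=2
[0,3] S  <  k=1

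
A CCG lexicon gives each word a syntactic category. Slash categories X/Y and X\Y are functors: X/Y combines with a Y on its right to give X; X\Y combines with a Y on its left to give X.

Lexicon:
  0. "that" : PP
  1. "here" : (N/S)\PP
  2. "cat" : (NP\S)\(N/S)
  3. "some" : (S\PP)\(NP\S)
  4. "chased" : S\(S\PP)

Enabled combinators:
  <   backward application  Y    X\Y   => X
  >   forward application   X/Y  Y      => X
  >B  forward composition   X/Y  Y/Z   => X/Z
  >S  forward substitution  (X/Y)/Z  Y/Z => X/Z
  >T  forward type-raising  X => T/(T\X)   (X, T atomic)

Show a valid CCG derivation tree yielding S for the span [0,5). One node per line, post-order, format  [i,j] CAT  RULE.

[0,1] PP  lex  "that"
[1,2] (N/S)\PP  lex  "here"
[0,2] N/S  <  k=1
[2,3] (NP\S)\(N/S)  lex  "cat"
[0,3] NP\S  <  k=2
[3,4] (S\PP)\(NP\S)  lex  "some"
[0,4] S\PP  <  k=3
[4,5] S\(S\PP)  lex  "chased"
[0,5] S  <  k=4

[0,5] S   <
  [0,4] S\PP   <
    [0,3] NP\S   <
      [0,2] N/S   <
        [0,1] "that" : PP
        [1,2] "here" : (N/S)\PP
      [2,3] "cat" : (NP\S)\(N/S)
    [3,4] "some" : (S\PP)\(NP\S)
  [4,5] "chased" : S\(S\PP)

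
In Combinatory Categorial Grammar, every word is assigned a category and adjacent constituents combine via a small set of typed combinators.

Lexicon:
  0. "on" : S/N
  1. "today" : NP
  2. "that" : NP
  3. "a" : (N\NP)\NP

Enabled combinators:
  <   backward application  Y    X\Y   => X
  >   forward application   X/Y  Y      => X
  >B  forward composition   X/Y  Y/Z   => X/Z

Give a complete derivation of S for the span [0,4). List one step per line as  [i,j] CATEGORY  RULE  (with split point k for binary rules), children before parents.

[0,1] S/N  lex  "on"
[1,2] NP  lex  "today"
[2,3] NP  lex  "that"
[3,4] (N\NP)\NP  lex  "a"
[2,4] N\NP  <  k=3
[1,4] N  <  k=2
[0,4] S  >  k=1

[0,4] S   >
  [0,1] "on" : S/N
  [1,4] N   <
    [1,2] "today" : NP
    [2,4] N\NP   <
      [2,3] "that" : NP
      [3,4] "a" : (N\NP)\NP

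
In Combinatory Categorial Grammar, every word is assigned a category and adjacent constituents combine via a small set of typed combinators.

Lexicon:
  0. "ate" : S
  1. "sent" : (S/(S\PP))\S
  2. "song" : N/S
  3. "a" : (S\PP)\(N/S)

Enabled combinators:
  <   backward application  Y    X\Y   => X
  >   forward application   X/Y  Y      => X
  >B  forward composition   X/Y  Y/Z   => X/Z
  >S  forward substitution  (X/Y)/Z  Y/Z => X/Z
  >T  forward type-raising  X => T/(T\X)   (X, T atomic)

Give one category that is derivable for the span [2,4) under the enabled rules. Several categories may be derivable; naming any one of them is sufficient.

S\PP

[0,4] S   >
  [0,2] S/(S\PP)   <
    [0,1] "ate" : S
    [1,2] "sent" : (S/(S\PP))\S
  [2,4] S\PP   <
    [2,3] "song" : N/S
    [3,4] "a" : (S\PP)\(N/S)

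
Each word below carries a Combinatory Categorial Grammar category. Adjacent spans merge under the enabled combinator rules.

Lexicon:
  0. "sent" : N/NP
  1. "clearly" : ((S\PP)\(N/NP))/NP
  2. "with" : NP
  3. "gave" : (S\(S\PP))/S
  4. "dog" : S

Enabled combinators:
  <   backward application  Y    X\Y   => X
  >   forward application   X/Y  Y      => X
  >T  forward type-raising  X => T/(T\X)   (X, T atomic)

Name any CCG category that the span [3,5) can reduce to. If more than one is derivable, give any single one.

S\(S\PP)

[0,5] S   <
  [0,3] S\PP   <
    [0,1] "sent" : N/NP
    [1,3] (S\PP)\(N/NP)   >
      [1,2] "clearly" : ((S\PP)\(N/NP))/NP
      [2,3] "with" : NP
  [3,5] S\(S\PP)   >
    [3,4] "gave" : (S\(S\PP))/S
    [4,5] "dog" : S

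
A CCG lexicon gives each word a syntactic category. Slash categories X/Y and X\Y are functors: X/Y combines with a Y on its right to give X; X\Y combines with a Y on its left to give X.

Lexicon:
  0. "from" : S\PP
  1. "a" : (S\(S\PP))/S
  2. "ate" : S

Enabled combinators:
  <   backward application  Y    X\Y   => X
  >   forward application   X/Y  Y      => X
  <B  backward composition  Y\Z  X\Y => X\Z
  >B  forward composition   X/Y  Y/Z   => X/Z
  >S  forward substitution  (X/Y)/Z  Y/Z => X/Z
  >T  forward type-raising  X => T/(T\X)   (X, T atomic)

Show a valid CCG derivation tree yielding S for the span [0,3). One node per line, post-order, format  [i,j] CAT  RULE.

[0,1] S\PP  lex  "from"
[1,2] (S\(S\PP))/S  lex  "a"
[2,3] S  lex  "ate"
[1,3] S\(S\PP)  >  k=2
[0,3] S  <  k=1

[0,3] S   <
  [0,1] "from" : S\PP
  [1,3] S\(S\PP)   >
    [1,2] "a" : (S\(S\PP))/S
    [2,3] "ate" : S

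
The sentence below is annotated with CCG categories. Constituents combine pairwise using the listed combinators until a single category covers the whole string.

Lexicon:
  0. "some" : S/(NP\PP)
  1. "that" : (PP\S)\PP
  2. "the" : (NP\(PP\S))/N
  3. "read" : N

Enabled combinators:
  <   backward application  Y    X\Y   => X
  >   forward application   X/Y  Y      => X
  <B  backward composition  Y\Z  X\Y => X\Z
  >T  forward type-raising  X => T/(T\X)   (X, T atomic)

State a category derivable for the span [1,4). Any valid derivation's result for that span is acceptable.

NP\PP

[0,4] S   >
  [0,1] "some" : S/(NP\PP)
  [1,4] NP\PP   <B
    [1,2] "that" : (PP\S)\PP
    [2,4] NP\(PP\S)   >
      [2,3] "the" : (NP\(PP\S))/N
      [3,4] "read" : N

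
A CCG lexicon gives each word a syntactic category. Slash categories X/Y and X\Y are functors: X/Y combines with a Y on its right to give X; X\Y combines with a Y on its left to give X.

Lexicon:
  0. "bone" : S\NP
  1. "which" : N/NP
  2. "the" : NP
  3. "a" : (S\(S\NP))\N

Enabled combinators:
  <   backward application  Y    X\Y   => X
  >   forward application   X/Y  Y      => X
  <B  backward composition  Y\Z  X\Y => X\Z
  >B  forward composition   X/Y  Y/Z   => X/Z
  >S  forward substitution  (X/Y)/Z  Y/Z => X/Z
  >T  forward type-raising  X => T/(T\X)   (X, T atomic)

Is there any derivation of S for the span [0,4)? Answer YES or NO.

[0,4] S   <
  [0,1] "bone" : S\NP
  [1,4] S\(S\NP)   <
    [1,3] N   >
      [1,2] "which" : N/NP
      [2,3] "the" : NP
    [3,4] "a" : (S\(S\NP))\N

YES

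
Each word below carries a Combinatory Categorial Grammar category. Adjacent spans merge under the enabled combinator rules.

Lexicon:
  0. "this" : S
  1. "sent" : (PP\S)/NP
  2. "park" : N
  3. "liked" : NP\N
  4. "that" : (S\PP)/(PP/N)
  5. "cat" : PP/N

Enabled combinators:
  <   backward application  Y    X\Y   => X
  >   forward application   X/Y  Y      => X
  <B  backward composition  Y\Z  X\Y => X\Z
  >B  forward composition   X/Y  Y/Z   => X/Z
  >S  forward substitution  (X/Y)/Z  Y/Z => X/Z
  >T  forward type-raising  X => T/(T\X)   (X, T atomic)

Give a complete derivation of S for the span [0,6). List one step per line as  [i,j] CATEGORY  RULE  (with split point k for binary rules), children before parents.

[0,1] S  lex  "this"
[1,2] (PP\S)/NP  lex  "sent"
[2,3] N  lex  "park"
[3,4] NP\N  lex  "liked"
[2,4] NP  <  k=3
[1,4] PP\S  >  k=2
[0,4] PP  <  k=1
[4,5] (S\PP)/(PP/N)  lex  "that"
[5,6] PP/N  lex  "cat"
[4,6] S\PP  >  k=5
[0,6] S  <  k=4

[0,6] S   <
  [0,4] PP   <
    [0,1] "this" : S
    [1,4] PP\S   >
      [1,2] "sent" : (PP\S)/NP
      [2,4] NP   <
        [2,3] "park" : N
        [3,4] "liked" : NP\N
  [4,6] S\PP   >
    [4,5] "that" : (S\PP)/(PP/N)
    [5,6] "cat" : PP/N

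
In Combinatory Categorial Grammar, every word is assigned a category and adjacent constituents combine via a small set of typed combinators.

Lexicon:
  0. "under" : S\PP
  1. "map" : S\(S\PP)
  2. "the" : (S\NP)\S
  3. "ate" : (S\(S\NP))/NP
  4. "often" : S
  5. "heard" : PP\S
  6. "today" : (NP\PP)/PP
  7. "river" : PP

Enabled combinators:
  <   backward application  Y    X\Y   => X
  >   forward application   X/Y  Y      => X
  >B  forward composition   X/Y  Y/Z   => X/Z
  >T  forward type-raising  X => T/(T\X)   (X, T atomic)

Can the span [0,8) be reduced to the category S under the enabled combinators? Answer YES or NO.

YES

[0,8] S   <
  [0,3] S\NP   <
    [0,2] S   <
      [0,1] "under" : S\PP
      [1,2] "map" : S\(S\PP)
    [2,3] "the" : (S\NP)\S
  [3,8] S\(S\NP)   >
    [3,4] "ate" : (S\(S\NP))/NP
    [4,8] NP   <
      [4,6] PP   >
        [4,5] PP/(PP\S)   >T
          [4,5] "often" : S
        [5,6] "heard" : PP\S
      [6,8] NP\PP   >
        [6,7] "today" : (NP\PP)/PP
        [7,8] "river" : PP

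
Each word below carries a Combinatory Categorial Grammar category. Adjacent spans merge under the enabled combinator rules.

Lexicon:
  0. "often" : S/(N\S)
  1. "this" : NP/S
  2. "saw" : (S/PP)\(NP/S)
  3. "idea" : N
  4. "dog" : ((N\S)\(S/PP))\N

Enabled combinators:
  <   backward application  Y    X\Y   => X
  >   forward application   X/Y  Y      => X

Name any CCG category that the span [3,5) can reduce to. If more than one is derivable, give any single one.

[0,5] S   >
  [0,1] "often" : S/(N\S)
  [1,5] N\S   <
    [1,3] S/PP   <
      [1,2] "this" : NP/S
      [2,3] "saw" : (S/PP)\(NP/S)
    [3,5] (N\S)\(S/PP)   <
      [3,4] "idea" : N
      [4,5] "dog" : ((N\S)\(S/PP))\N

(N\S)\(S/PP)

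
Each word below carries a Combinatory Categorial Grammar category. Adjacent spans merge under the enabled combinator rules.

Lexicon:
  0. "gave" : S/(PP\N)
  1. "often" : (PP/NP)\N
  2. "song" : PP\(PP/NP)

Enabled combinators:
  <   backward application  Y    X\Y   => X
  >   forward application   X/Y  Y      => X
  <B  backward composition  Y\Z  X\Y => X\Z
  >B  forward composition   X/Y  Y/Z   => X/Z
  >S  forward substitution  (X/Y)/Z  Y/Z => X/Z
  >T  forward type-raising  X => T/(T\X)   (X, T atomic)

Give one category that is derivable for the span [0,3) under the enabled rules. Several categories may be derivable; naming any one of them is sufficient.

[0,3] S   >
  [0,1] "gave" : S/(PP\N)
  [1,3] PP\N   <B
    [1,2] "often" : (PP/NP)\N
    [2,3] "song" : PP\(PP/NP)

S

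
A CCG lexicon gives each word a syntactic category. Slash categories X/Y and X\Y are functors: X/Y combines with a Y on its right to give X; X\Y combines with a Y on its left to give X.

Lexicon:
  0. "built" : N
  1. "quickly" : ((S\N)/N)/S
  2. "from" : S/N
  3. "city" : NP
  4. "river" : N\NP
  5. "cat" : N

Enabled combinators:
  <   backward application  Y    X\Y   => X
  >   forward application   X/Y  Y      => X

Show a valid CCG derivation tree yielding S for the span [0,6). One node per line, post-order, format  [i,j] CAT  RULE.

[0,1] N  lex  "built"
[1,2] ((S\N)/N)/S  lex  "quickly"
[2,3] S/N  lex  "from"
[3,4] NP  lex  "city"
[4,5] N\NP  lex  "river"
[3,5] N  <  k=4
[2,5] S  >  k=3
[1,5] (S\N)/N  >  k=2
[5,6] N  lex  "cat"
[1,6] S\N  >  k=5
[0,6] S  <  k=1

[0,6] S   <
  [0,1] "built" : N
  [1,6] S\N   >
    [1,5] (S\N)/N   >
      [1,2] "quickly" : ((S\N)/N)/S
      [2,5] S   >
        [2,3] "from" : S/N
        [3,5] N   <
          [3,4] "city" : NP
          [4,5] "river" : N\NP
    [5,6] "cat" : N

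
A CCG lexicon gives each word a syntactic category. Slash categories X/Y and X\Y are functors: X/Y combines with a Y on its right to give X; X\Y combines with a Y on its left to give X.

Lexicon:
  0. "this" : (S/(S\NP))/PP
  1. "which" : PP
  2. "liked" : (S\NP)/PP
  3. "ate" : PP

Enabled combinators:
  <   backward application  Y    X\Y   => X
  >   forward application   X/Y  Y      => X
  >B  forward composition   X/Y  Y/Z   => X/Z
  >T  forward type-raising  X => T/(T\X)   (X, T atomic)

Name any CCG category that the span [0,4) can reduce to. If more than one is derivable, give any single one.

[0,4] S   >
  [0,2] S/(S\NP)   >
    [0,1] "this" : (S/(S\NP))/PP
    [1,2] "which" : PP
  [2,4] S\NP   >
    [2,3] "liked" : (S\NP)/PP
    [3,4] "ate" : PP

S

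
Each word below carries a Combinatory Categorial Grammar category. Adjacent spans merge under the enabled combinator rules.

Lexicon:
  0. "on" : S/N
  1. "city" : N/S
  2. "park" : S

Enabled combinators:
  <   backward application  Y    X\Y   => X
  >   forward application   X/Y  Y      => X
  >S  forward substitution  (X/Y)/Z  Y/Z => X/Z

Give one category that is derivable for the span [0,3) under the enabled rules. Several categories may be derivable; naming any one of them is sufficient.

[0,3] S   >
  [0,1] "on" : S/N
  [1,3] N   >
    [1,2] "city" : N/S
    [2,3] "park" : S

S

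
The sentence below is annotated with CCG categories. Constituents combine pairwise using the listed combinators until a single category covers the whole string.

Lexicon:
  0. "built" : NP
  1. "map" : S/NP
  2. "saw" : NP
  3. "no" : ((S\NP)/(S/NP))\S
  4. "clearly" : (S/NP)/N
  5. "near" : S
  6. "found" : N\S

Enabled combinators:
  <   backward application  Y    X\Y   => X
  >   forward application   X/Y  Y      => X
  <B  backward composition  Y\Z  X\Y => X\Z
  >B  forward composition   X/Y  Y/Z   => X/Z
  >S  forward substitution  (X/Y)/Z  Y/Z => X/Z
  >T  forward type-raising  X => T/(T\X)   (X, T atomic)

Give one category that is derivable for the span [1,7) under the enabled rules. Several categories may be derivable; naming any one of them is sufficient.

S\NP

[0,7] S   <
  [0,1] "built" : NP
  [1,7] S\NP   >
    [1,4] (S\NP)/(S/NP)   <
      [1,3] S   >
        [1,2] "map" : S/NP
        [2,3] "saw" : NP
      [3,4] "no" : ((S\NP)/(S/NP))\S
    [4,7] S/NP   >
      [4,5] "clearly" : (S/NP)/N
      [5,7] N   >
        [5,6] N/(N\S)   >T
          [5,6] "near" : S
        [6,7] "found" : N\S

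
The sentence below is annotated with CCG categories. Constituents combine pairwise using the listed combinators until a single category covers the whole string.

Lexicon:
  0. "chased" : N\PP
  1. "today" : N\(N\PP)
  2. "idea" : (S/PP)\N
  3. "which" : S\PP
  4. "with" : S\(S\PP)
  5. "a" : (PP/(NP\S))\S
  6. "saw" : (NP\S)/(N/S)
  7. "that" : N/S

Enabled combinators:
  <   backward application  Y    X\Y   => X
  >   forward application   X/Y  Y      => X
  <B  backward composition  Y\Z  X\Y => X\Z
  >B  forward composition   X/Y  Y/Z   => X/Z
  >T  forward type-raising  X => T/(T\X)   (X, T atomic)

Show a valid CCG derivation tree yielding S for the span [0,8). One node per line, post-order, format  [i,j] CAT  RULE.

[0,1] N\PP  lex  "chased"
[1,2] N\(N\PP)  lex  "today"
[0,2] N  <  k=1
[2,3] (S/PP)\N  lex  "idea"
[0,3] S/PP  <  k=2
[3,4] S\PP  lex  "which"
[4,5] S\(S\PP)  lex  "with"
[3,5] S  <  k=4
[5,6] (PP/(NP\S))\S  lex  "a"
[3,6] PP/(NP\S)  <  k=5
[6,7] (NP\S)/(N/S)  lex  "saw"
[7,8] N/S  lex  "that"
[6,8] NP\S  >  k=7
[3,8] PP  >  k=6
[0,8] S  >  k=3

[0,8] S   >
  [0,3] S/PP   <
    [0,2] N   <
      [0,1] "chased" : N\PP
      [1,2] "today" : N\(N\PP)
    [2,3] "idea" : (S/PP)\N
  [3,8] PP   >
    [3,6] PP/(NP\S)   <
      [3,5] S   <
        [3,4] "which" : S\PP
        [4,5] "with" : S\(S\PP)
      [5,6] "a" : (PP/(NP\S))\S
    [6,8] NP\S   >
      [6,7] "saw" : (NP\S)/(N/S)
      [7,8] "that" : N/S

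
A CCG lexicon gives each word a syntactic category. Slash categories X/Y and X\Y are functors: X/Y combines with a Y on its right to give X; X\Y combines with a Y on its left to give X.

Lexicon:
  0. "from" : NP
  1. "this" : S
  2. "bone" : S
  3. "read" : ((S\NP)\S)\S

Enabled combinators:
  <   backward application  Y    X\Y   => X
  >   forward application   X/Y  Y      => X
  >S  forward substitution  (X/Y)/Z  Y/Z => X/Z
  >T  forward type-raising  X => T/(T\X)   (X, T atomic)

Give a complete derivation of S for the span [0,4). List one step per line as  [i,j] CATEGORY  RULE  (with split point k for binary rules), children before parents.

[0,1] NP  lex  "from"
[1,2] S  lex  "this"
[2,3] S  lex  "bone"
[3,4] ((S\NP)\S)\S  lex  "read"
[2,4] (S\NP)\S  <  k=3
[1,4] S\NP  <  k=2
[0,4] S  <  k=1

[0,4] S   <
  [0,1] "from" : NP
  [1,4] S\NP   <
    [1,2] "this" : S
    [2,4] (S\NP)\S   <
      [2,3] "bone" : S
      [3,4] "read" : ((S\NP)\S)\S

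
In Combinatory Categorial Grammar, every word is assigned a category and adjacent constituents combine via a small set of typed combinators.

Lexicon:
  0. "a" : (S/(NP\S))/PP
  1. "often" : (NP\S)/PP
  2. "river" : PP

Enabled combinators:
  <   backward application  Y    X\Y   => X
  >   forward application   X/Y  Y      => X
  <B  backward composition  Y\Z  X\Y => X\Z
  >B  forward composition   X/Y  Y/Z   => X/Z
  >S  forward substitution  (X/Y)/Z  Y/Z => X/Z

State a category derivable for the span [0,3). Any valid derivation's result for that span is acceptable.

S

[0,3] S   >
  [0,2] S/PP   >S
    [0,1] "a" : (S/(NP\S))/PP
    [1,2] "often" : (NP\S)/PP
  [2,3] "river" : PP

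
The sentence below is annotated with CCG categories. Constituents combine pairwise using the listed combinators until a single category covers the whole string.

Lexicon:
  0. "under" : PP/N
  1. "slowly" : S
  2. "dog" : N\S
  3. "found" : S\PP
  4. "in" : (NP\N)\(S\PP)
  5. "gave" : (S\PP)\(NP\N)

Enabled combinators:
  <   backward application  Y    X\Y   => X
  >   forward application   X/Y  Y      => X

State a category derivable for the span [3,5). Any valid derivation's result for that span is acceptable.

[0,6] S   <
  [0,3] PP   >
    [0,1] "under" : PP/N
    [1,3] N   <
      [1,2] "slowly" : S
      [2,3] "dog" : N\S
  [3,6] S\PP   <
    [3,5] NP\N   <
      [3,4] "found" : S\PP
      [4,5] "in" : (NP\N)\(S\PP)
    [5,6] "gave" : (S\PP)\(NP\N)

NP\N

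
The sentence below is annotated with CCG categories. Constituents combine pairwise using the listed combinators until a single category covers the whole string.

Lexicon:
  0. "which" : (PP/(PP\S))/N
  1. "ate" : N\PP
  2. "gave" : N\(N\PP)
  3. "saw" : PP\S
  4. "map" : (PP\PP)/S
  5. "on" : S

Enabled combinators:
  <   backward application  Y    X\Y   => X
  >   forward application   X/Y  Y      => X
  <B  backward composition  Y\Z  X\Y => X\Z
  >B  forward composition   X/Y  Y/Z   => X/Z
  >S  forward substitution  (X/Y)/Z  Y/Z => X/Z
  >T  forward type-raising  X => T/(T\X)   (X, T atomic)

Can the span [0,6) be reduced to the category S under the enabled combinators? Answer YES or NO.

(PP/(PP\S))/N N\PP N\(N\PP) PP\S (PP\PP)/S S
CKY chart[0,6] = {N/(N\PP), NP/(NP\PP), PP, PP/(PP\PP), PP/(S\S), S/(S\PP)}; S ∉ chart

NO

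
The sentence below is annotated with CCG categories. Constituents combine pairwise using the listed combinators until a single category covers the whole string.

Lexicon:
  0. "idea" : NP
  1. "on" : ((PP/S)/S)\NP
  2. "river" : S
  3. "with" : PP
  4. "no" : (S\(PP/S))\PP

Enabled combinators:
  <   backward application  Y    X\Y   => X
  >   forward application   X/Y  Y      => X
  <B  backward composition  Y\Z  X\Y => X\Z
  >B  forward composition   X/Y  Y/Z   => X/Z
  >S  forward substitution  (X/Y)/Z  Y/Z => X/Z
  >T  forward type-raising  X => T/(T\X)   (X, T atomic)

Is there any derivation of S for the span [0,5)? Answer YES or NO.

YES

[0,5] S   <
  [0,3] PP/S   >
    [0,2] (PP/S)/S   <
      [0,1] "idea" : NP
      [1,2] "on" : ((PP/S)/S)\NP
    [2,3] "river" : S
  [3,5] S\(PP/S)   <
    [3,4] "with" : PP
    [4,5] "no" : (S\(PP/S))\PP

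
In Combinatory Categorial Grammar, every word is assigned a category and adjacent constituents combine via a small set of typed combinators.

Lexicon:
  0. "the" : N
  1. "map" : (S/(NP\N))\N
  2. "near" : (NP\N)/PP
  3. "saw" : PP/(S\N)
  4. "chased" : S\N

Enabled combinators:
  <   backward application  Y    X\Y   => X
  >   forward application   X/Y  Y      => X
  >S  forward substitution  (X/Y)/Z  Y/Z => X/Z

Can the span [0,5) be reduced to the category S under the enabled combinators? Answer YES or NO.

[0,5] S   >
  [0,2] S/(NP\N)   <
    [0,1] "the" : N
    [1,2] "map" : (S/(NP\N))\N
  [2,5] NP\N   >
    [2,3] "near" : (NP\N)/PP
    [3,5] PP   >
      [3,4] "saw" : PP/(S\N)
      [4,5] "chased" : S\N

YES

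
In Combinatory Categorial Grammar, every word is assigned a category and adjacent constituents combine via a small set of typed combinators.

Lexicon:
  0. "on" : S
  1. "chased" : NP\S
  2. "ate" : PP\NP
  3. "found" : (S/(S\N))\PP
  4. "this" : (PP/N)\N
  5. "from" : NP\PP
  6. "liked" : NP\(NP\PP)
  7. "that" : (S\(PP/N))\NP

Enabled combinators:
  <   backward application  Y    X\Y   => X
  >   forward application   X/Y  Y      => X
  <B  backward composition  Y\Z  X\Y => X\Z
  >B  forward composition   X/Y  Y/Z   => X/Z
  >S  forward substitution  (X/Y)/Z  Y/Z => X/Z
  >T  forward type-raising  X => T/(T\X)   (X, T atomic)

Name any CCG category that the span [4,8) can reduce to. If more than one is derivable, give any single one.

S\N

[0,8] S   >
  [0,4] S/(S\N)   <
    [0,3] PP   >
      [0,1] PP/(PP\S)   >T
        [0,1] "on" : S
      [1,3] PP\S   <B
        [1,2] "chased" : NP\S
        [2,3] "ate" : PP\NP
    [3,4] "found" : (S/(S\N))\PP
  [4,8] S\N   <B
    [4,5] "this" : (PP/N)\N
    [5,8] S\(PP/N)   <
      [5,7] NP   <
        [5,6] "from" : NP\PP
        [6,7] "liked" : NP\(NP\PP)
      [7,8] "that" : (S\(PP/N))\NP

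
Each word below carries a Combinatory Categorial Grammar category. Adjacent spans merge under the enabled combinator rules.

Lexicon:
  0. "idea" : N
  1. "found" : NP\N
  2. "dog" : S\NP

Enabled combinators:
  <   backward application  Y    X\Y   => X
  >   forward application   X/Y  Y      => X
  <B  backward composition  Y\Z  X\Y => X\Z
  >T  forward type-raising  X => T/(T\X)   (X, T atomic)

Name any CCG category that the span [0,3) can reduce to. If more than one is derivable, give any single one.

[0,3] S   <
  [0,2] NP   <
    [0,1] "idea" : N
    [1,2] "found" : NP\N
  [2,3] "dog" : S\NP

S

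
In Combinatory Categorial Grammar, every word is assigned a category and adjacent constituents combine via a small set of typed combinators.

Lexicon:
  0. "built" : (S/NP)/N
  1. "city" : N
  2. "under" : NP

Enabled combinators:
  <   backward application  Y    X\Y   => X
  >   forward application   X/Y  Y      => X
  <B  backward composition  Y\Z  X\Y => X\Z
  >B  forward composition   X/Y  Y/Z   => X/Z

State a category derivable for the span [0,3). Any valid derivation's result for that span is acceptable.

S

[0,3] S   >
  [0,2] S/NP   >
    [0,1] "built" : (S/NP)/N
    [1,2] "city" : N
  [2,3] "under" : NP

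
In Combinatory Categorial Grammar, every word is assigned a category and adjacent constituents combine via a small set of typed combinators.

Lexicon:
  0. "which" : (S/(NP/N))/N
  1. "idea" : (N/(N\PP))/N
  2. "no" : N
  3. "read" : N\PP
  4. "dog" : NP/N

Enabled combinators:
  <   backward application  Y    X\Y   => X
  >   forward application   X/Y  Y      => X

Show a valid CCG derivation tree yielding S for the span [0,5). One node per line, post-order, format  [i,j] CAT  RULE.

[0,5] S   >
  [0,4] S/(NP/N)   >
    [0,1] "which" : (S/(NP/N))/N
    [1,4] N   >
      [1,3] N/(N\PP)   >
        [1,2] "idea" : (N/(N\PP))/N
        [2,3] "no" : N
      [3,4] "read" : N\PP
  [4,5] "dog" : NP/N

[0,1] (S/(NP/N))/N  lex  "which"
[1,2] (N/(N\PP))/N  lex  "idea"
[2,3] N  lex  "no"
[1,3] N/(N\PP)  >  k=2
[3,4] N\PP  lex  "read"
[1,4] N  >  k=3
[0,4] S/(NP/N)  >  k=1
[4,5] NP/N  lex  "dog"
[0,5] S  >  k=4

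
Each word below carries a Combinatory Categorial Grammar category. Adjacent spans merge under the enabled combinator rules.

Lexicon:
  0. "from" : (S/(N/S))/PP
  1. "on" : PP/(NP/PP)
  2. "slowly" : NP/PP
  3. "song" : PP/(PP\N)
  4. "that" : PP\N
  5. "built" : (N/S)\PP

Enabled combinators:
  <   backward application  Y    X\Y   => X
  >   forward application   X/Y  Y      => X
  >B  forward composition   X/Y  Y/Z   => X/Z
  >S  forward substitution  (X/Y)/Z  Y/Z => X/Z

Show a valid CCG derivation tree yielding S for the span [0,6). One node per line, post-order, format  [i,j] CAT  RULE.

[0,6] S   >
  [0,3] S/(N/S)   >
    [0,1] "from" : (S/(N/S))/PP
    [1,3] PP   >
      [1,2] "on" : PP/(NP/PP)
      [2,3] "slowly" : NP/PP
  [3,6] N/S   <
    [3,5] PP   >
      [3,4] "song" : PP/(PP\N)
      [4,5] "that" : PP\N
    [5,6] "built" : (N/S)\PP

[0,1] (S/(N/S))/PP  lex  "from"
[1,2] PP/(NP/PP)  lex  "on"
[2,3] NP/PP  lex  "slowly"
[1,3] PP  >  k=2
[0,3] S/(N/S)  >  k=1
[3,4] PP/(PP\N)  lex  "song"
[4,5] PP\N  lex  "that"
[3,5] PP  >  k=4
[5,6] (N/S)\PP  lex  "built"
[3,6] N/S  <  k=5
[0,6] S  >  k=3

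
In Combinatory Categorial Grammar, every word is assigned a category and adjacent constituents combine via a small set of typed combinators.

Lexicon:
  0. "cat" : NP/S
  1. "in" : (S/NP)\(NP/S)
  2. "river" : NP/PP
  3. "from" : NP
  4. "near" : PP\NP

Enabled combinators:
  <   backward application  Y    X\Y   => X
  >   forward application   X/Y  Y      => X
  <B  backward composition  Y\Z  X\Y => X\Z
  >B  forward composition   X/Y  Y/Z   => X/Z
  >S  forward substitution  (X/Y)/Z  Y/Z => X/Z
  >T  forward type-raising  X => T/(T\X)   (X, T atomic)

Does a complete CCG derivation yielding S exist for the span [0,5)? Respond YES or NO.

[0,5] S   >
  [0,2] S/NP   <
    [0,1] "cat" : NP/S
    [1,2] "in" : (S/NP)\(NP/S)
  [2,5] NP   >
    [2,3] "river" : NP/PP
    [3,5] PP   >
      [3,4] PP/(PP\NP)   >T
        [3,4] "from" : NP
      [4,5] "near" : PP\NP

YES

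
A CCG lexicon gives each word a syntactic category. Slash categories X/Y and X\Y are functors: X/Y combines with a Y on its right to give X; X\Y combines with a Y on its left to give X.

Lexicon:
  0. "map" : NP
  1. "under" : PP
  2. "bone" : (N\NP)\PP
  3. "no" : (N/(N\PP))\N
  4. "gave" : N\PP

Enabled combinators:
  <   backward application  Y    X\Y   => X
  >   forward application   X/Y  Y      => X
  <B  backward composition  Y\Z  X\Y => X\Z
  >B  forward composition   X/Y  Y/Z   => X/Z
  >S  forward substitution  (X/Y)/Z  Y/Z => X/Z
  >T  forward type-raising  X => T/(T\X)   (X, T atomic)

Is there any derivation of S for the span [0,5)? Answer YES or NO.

NP PP (N\NP)\PP (N/(N\PP))\N N\PP
CKY chart[0,5] = {N, N/(N\N), NP/(NP\N), PP/(PP\N), S/(S\N)}; S ∉ chart

NO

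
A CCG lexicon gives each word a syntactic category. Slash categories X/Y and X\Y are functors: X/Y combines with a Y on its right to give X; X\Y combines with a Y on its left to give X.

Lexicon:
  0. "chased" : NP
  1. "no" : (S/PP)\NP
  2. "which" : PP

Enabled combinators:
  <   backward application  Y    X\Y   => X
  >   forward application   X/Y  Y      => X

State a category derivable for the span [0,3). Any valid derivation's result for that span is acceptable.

S

[0,3] S   >
  [0,2] S/PP   <
    [0,1] "chased" : NP
    [1,2] "no" : (S/PP)\NP
  [2,3] "which" : PP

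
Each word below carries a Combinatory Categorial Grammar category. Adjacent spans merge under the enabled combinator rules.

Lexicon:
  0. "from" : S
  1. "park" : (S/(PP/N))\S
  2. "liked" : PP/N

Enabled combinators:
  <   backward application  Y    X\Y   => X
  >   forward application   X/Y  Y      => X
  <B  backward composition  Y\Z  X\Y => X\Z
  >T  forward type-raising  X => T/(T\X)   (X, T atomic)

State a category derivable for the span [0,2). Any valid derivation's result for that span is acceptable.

[0,3] S   >
  [0,2] S/(PP/N)   <
    [0,1] "from" : S
    [1,2] "park" : (S/(PP/N))\S
  [2,3] "liked" : PP/N

S/(PP/N)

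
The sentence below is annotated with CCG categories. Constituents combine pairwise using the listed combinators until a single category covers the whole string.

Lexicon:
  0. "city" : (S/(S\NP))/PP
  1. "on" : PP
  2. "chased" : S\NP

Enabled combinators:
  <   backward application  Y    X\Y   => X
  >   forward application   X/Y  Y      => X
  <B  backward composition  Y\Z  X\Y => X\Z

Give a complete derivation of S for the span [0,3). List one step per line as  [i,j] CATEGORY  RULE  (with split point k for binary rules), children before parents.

[0,1] (S/(S\NP))/PP  lex  "city"
[1,2] PP  lex  "on"
[0,2] S/(S\NP)  >  k=1
[2,3] S\NP  lex  "chased"
[0,3] S  >  k=2

[0,3] S   >
  [0,2] S/(S\NP)   >
    [0,1] "city" : (S/(S\NP))/PP
    [1,2] "on" : PP
  [2,3] "chased" : S\NP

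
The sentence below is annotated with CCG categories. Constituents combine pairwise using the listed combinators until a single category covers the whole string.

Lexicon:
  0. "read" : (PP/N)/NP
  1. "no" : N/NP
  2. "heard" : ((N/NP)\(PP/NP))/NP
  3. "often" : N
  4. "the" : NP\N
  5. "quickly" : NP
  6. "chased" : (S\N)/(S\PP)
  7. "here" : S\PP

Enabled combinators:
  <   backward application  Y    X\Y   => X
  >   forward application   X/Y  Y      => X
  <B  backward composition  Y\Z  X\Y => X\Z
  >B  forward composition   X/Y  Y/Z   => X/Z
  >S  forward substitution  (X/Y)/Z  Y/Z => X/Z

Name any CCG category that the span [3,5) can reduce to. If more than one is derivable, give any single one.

NP

[0,8] S   <
  [0,6] N   >
    [0,5] N/NP   <
      [0,2] PP/NP   >S
        [0,1] "read" : (PP/N)/NP
        [1,2] "no" : N/NP
      [2,5] (N/NP)\(PP/NP)   >
        [2,3] "heard" : ((N/NP)\(PP/NP))/NP
        [3,5] NP   <
          [3,4] "often" : N
          [4,5] "the" : NP\N
    [5,6] "quickly" : NP
  [6,8] S\N   >
    [6,7] "chased" : (S\N)/(S\PP)
    [7,8] "here" : S\PP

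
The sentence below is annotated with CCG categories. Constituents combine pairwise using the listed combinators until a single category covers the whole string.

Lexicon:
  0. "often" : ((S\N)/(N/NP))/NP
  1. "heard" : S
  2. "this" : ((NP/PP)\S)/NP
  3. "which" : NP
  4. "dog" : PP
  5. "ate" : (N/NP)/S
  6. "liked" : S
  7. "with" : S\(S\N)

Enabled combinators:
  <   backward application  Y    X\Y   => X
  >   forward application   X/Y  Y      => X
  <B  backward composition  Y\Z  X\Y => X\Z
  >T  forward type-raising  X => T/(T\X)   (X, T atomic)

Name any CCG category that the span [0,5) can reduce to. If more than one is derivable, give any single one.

(S\N)/(N/NP)

[0,8] S   <
  [0,7] S\N   >
    [0,5] (S\N)/(N/NP)   >
      [0,1] "often" : ((S\N)/(N/NP))/NP
      [1,5] NP   >
        [1,4] NP/PP   <
          [1,2] "heard" : S
          [2,4] (NP/PP)\S   >
            [2,3] "this" : ((NP/PP)\S)/NP
            [3,4] "which" : NP
        [4,5] "dog" : PP
    [5,7] N/NP   >
      [5,6] "ate" : (N/NP)/S
      [6,7] "liked" : S
  [7,8] "with" : S\(S\N)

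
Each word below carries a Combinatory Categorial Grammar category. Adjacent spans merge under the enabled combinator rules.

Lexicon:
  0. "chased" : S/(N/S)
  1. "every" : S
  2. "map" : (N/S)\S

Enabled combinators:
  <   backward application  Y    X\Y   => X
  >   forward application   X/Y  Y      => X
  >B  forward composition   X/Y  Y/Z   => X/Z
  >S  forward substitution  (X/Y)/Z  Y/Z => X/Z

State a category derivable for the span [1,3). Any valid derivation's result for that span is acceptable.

[0,3] S   >
  [0,1] "chased" : S/(N/S)
  [1,3] N/S   <
    [1,2] "every" : S
    [2,3] "map" : (N/S)\S

N/S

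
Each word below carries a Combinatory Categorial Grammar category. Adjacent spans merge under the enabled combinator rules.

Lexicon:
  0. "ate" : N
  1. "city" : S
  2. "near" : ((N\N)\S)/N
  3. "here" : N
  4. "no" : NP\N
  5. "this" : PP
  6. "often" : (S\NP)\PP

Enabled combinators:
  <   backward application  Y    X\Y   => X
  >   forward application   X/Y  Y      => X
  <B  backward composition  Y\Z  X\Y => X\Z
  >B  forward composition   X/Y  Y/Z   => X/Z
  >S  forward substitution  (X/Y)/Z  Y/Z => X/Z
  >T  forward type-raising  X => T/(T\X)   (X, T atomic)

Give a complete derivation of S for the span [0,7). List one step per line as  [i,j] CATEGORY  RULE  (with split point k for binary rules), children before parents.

[0,7] S   <
  [0,1] "ate" : N
  [1,7] S\N   <B
    [1,4] N\N   <
      [1,2] "city" : S
      [2,4] (N\N)\S   >
        [2,3] "near" : ((N\N)\S)/N
        [3,4] "here" : N
    [4,7] S\N   <B
      [4,5] "no" : NP\N
      [5,7] S\NP   <
        [5,6] "this" : PP
        [6,7] "often" : (S\NP)\PP

[0,1] N  lex  "ate"
[1,2] S  lex  "city"
[2,3] ((N\N)\S)/N  lex  "near"
[3,4] N  lex  "here"
[2,4] (N\N)\S  >  k=3
[1,4] N\N  <  k=2
[4,5] NP\N  lex  "no"
[5,6] PP  lex  "this"
[6,7] (S\NP)\PP  lex  "often"
[5,7] S\NP  <  k=6
[4,7] S\N  <B  k=5
[1,7] S\N  <B  k=4
[0,7] S  <  k=1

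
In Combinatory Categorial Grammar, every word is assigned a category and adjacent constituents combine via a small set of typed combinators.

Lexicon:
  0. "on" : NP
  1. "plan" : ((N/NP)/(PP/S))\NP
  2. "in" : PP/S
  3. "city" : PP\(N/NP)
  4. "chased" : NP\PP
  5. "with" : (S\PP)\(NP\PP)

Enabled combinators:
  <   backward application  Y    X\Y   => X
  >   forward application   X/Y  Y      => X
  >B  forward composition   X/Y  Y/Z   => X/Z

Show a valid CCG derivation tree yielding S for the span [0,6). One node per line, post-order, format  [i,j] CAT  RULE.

[0,6] S   <
  [0,4] PP   <
    [0,3] N/NP   >
      [0,2] (N/NP)/(PP/S)   <
        [0,1] "on" : NP
        [1,2] "plan" : ((N/NP)/(PP/S))\NP
      [2,3] "in" : PP/S
    [3,4] "city" : PP\(N/NP)
  [4,6] S\PP   <
    [4,5] "chased" : NP\PP
    [5,6] "with" : (S\PP)\(NP\PP)

[0,1] NP  lex  "on"
[1,2] ((N/NP)/(PP/S))\NP  lex  "plan"
[0,2] (N/NP)/(PP/S)  <  k=1
[2,3] PP/S  lex  "in"
[0,3] N/NP  >  k=2
[3,4] PP\(N/NP)  lex  "city"
[0,4] PP  <  k=3
[4,5] NP\PP  lex  "chased"
[5,6] (S\PP)\(NP\PP)  lex  "with"
[4,6] S\PP  <  k=5
[0,6] S  <  k=4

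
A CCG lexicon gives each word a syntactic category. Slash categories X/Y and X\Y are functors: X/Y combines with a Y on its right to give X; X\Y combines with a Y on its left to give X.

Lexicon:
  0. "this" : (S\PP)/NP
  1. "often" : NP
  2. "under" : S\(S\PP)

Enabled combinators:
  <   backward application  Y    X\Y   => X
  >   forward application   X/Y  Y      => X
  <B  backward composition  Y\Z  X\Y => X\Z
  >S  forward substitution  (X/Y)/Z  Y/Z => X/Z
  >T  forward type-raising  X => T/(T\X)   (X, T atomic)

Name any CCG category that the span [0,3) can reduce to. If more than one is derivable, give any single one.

[0,3] S   <
  [0,2] S\PP   >
    [0,1] "this" : (S\PP)/NP
    [1,2] "often" : NP
  [2,3] "under" : S\(S\PP)

S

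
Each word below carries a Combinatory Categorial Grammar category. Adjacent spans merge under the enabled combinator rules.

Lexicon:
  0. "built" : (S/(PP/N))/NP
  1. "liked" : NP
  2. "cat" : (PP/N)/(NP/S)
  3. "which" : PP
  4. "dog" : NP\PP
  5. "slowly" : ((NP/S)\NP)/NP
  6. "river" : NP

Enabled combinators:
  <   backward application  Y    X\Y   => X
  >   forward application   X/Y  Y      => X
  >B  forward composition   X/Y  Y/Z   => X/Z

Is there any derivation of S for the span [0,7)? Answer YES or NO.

YES

[0,7] S   >
  [0,2] S/(PP/N)   >
    [0,1] "built" : (S/(PP/N))/NP
    [1,2] "liked" : NP
  [2,7] PP/N   >
    [2,3] "cat" : (PP/N)/(NP/S)
    [3,7] NP/S   <
      [3,5] NP   <
        [3,4] "which" : PP
        [4,5] "dog" : NP\PP
      [5,7] (NP/S)\NP   >
        [5,6] "slowly" : ((NP/S)\NP)/NP
        [6,7] "river" : NP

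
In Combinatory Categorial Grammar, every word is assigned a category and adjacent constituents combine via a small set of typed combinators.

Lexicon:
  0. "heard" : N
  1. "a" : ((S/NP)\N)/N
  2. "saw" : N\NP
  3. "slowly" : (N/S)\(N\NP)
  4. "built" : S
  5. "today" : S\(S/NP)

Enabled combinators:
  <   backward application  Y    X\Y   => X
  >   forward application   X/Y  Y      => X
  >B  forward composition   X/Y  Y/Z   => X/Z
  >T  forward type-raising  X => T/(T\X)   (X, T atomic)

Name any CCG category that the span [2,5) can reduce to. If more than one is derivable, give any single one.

[0,6] S   <
  [0,5] S/NP   <
    [0,1] "heard" : N
    [1,5] (S/NP)\N   >
      [1,2] "a" : ((S/NP)\N)/N
      [2,5] N   >
        [2,4] N/S   <
          [2,3] "saw" : N\NP
          [3,4] "slowly" : (N/S)\(N\NP)
        [4,5] "built" : S
  [5,6] "today" : S\(S/NP)

N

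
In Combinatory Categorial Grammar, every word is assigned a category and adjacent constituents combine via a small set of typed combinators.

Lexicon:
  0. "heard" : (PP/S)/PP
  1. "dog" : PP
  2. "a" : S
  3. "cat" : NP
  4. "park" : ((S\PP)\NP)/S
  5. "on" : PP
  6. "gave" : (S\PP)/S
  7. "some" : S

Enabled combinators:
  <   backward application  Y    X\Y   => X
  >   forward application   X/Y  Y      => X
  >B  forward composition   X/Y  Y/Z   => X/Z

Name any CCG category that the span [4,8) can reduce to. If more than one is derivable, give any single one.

(S\PP)\NP

[0,8] S   <
  [0,3] PP   >
    [0,2] PP/S   >
      [0,1] "heard" : (PP/S)/PP
      [1,2] "dog" : PP
    [2,3] "a" : S
  [3,8] S\PP   <
    [3,4] "cat" : NP
    [4,8] (S\PP)\NP   >
      [4,5] "park" : ((S\PP)\NP)/S
      [5,8] S   <
        [5,6] "on" : PP
        [6,8] S\PP   >
          [6,7] "gave" : (S\PP)/S
          [7,8] "some" : S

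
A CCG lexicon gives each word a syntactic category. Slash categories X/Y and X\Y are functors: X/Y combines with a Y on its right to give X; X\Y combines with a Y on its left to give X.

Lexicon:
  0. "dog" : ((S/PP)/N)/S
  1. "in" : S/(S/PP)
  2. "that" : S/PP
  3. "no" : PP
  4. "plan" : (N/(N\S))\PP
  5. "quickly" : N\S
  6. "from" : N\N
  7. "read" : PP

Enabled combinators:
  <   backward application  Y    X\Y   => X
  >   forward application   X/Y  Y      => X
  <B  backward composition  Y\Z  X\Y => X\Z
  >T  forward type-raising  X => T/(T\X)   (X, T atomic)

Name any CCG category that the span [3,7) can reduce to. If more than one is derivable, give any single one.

[0,8] S   >
  [0,7] S/PP   >
    [0,3] (S/PP)/N   >
      [0,1] "dog" : ((S/PP)/N)/S
      [1,3] S   >
        [1,2] "in" : S/(S/PP)
        [2,3] "that" : S/PP
    [3,7] N   >
      [3,5] N/(N\S)   <
        [3,4] "no" : PP
        [4,5] "plan" : (N/(N\S))\PP
      [5,7] N\S   <B
        [5,6] "quickly" : N\S
        [6,7] "from" : N\N
  [7,8] "read" : PP

N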